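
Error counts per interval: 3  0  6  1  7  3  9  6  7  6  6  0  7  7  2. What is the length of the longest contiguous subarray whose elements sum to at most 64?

13

add 3: [3] sum 3, len 1
add 0: [3, 0] sum 3, len 2
add 6: [3, 0, 6] sum 9, len 3
add 1: [3, 0, 6, 1] sum 10, len 4
add 7: [3, 0, 6, 1, 7] sum 17, len 5
add 3: [3, 0, 6, 1, 7, 3] sum 20, len 6
add 9: [3, 0, 6, 1, 7, 3, 9] sum 29, len 7
add 6: [3, 0, 6, 1, 7, 3, 9, 6] sum 35, len 8
add 7: [3, 0, 6, 1, 7, 3, 9, 6, 7] sum 42, len 9
add 6: [3, 0, 6, 1, 7, 3, 9, 6, 7, 6] sum 48, len 10
add 6: [3, 0, 6, 1, 7, 3, 9, 6, 7, 6, 6] sum 54, len 11
add 0: [3, 0, 6, 1, 7, 3, 9, 6, 7, 6, 6, 0] sum 54, len 12
add 7: [3, 0, 6, 1, 7, 3, 9, 6, 7, 6, 6, 0, 7] sum 61, len 13
add 7: [1, 7, 3, 9, 6, 7, 6, 6, 0, 7, 7] sum 59, len 11
add 2: [1, 7, 3, 9, 6, 7, 6, 6, 0, 7, 7, 2] sum 61, len 12
Longest length seen: 13.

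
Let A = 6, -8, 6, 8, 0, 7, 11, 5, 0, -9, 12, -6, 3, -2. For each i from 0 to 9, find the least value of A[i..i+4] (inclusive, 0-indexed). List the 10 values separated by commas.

-8, -8, 0, 0, 0, -9, -9, -9, -9, -9

Sliding a size-5 window across the 14 values:
6 -8 6 8 0 → min -8
-8 6 8 0 7 → min -8
6 8 0 7 11 → min 0
8 0 7 11 5 → min 0
0 7 11 5 0 → min 0
7 11 5 0 -9 → min -9
11 5 0 -9 12 → min -9
5 0 -9 12 -6 → min -9
0 -9 12 -6 3 → min -9
-9 12 -6 3 -2 → min -9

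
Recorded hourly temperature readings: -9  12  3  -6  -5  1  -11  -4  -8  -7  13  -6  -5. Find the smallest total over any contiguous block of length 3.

-9 12 3 → sum 6
12 3 -6 → sum 9
3 -6 -5 → sum -8
-6 -5 1 → sum -10
-5 1 -11 → sum -15
1 -11 -4 → sum -14
-11 -4 -8 → sum -23
-4 -8 -7 → sum -19
-8 -7 13 → sum -2
-7 13 -6 → sum 0
13 -6 -5 → sum 2
Smallest of these is -23.

-23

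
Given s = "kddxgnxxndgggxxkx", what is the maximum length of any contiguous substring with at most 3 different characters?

[k] 1 distinct, len 1
[k, d] 2 distinct, len 2
[k, d, d] 2 distinct, len 3
[k, d, d, x] 3 distinct, len 4
[d, d, x, g] 3 distinct, len 4
[x, g, n] 3 distinct, len 3
[x, g, n, x] 3 distinct, len 4
[x, g, n, x, x] 3 distinct, len 5
[x, g, n, x, x, n] 3 distinct, len 6
[n, x, x, n, d] 3 distinct, len 5
[n, d, g] 3 distinct, len 3
[n, d, g, g] 3 distinct, len 4
[n, d, g, g, g] 3 distinct, len 5
[d, g, g, g, x] 3 distinct, len 5
[d, g, g, g, x, x] 3 distinct, len 6
[g, g, g, x, x, k] 3 distinct, len 6
[g, g, g, x, x, k, x] 3 distinct, len 7
Longest length with ≤3 distinct: 7.

7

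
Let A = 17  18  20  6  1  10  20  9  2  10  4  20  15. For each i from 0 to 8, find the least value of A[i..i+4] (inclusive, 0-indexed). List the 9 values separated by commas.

17 18 20 6 1 → min 1
18 20 6 1 10 → min 1
20 6 1 10 20 → min 1
6 1 10 20 9 → min 1
1 10 20 9 2 → min 1
10 20 9 2 10 → min 2
20 9 2 10 4 → min 2
9 2 10 4 20 → min 2
2 10 4 20 15 → min 2

1, 1, 1, 1, 1, 2, 2, 2, 2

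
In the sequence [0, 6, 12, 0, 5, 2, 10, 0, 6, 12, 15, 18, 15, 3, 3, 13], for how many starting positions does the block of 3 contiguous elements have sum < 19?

0 6 12 → sum 18  < 19 ✓
6 12 0 → sum 18  < 19 ✓
12 0 5 → sum 17  < 19 ✓
0 5 2 → sum 7  < 19 ✓
5 2 10 → sum 17  < 19 ✓
2 10 0 → sum 12  < 19 ✓
10 0 6 → sum 16  < 19 ✓
0 6 12 → sum 18  < 19 ✓
6 12 15 → sum 33
12 15 18 → sum 45
15 18 15 → sum 48
18 15 3 → sum 36
15 3 3 → sum 21
3 3 13 → sum 19
8 windows satisfy the condition.

8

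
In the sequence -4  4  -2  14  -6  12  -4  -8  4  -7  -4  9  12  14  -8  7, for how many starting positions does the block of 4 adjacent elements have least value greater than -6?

-4 4 -2 14 → min -4  > -6 ✓
4 -2 14 -6 → min -6
-2 14 -6 12 → min -6
14 -6 12 -4 → min -6
-6 12 -4 -8 → min -8
12 -4 -8 4 → min -8
-4 -8 4 -7 → min -8
-8 4 -7 -4 → min -8
4 -7 -4 9 → min -7
-7 -4 9 12 → min -7
-4 9 12 14 → min -4  > -6 ✓
9 12 14 -8 → min -8
12 14 -8 7 → min -8
2 windows satisfy the condition.

2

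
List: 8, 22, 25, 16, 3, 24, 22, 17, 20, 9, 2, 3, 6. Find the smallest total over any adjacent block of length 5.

40

[8, 22, 25, 16, 3] → sum 74
[22, 25, 16, 3, 24] → sum 90
[25, 16, 3, 24, 22] → sum 90
[16, 3, 24, 22, 17] → sum 82
[3, 24, 22, 17, 20] → sum 86
[24, 22, 17, 20, 9] → sum 92
[22, 17, 20, 9, 2] → sum 70
[17, 20, 9, 2, 3] → sum 51
[20, 9, 2, 3, 6] → sum 40
Smallest of these is 40.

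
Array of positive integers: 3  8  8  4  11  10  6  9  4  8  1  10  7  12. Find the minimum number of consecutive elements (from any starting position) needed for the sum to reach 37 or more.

5

add 3: running sum 3 < 37
add 8: running sum 11 < 37
add 8: running sum 19 < 37
add 4: running sum 23 < 37
add 11: running sum 34 < 37
add 10: shortest ending here [8, 8, 4, 11, 10] sum 41, len 5
add 6: shortest ending here [8, 4, 11, 10, 6] sum 39, len 5
add 9: shortest ending here [4, 11, 10, 6, 9] sum 40, len 5
add 4: shortest ending here [11, 10, 6, 9, 4] sum 40, len 5
add 8: shortest ending here [10, 6, 9, 4, 8] sum 37, len 5
add 1: shortest ending here [10, 6, 9, 4, 8, 1] sum 38, len 6
add 10: shortest ending here [6, 9, 4, 8, 1, 10] sum 38, len 6
add 7: shortest ending here [9, 4, 8, 1, 10, 7] sum 39, len 6
add 12: shortest ending here [8, 1, 10, 7, 12] sum 38, len 5
Shortest qualifying length: 5.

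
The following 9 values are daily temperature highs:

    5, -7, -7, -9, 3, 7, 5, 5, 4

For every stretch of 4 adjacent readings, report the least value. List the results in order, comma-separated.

5 -7 -7 -9 → min -9
-7 -7 -9 3 → min -9
-7 -9 3 7 → min -9
-9 3 7 5 → min -9
3 7 5 5 → min 3
7 5 5 4 → min 4

-9, -9, -9, -9, 3, 4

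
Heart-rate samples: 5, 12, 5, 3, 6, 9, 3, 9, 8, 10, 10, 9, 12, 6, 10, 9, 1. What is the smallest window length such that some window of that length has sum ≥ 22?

add 5: running sum 5 < 22
add 12: running sum 17 < 22
add 5: shortest ending here [5, 12, 5] sum 22, len 3
add 3: shortest ending here [5, 12, 5, 3] sum 25, len 4
add 6: shortest ending here [12, 5, 3, 6] sum 26, len 4
add 9: shortest ending here [5, 3, 6, 9] sum 23, len 4
add 3: shortest ending here [5, 3, 6, 9, 3] sum 26, len 5
add 9: shortest ending here [6, 9, 3, 9] sum 27, len 4
add 8: shortest ending here [9, 3, 9, 8] sum 29, len 4
add 10: shortest ending here [9, 8, 10] sum 27, len 3
add 10: shortest ending here [8, 10, 10] sum 28, len 3
add 9: shortest ending here [10, 10, 9] sum 29, len 3
add 12: shortest ending here [10, 9, 12] sum 31, len 3
add 6: shortest ending here [9, 12, 6] sum 27, len 3
add 10: shortest ending here [12, 6, 10] sum 28, len 3
add 9: shortest ending here [6, 10, 9] sum 25, len 3
add 1: shortest ending here [6, 10, 9, 1] sum 26, len 4
Shortest qualifying length: 3.

3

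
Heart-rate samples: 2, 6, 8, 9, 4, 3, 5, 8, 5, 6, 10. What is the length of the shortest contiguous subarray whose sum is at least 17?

Extend right; whenever the sum reaches 17, record the length and shrink from the left:
add 2: running sum 2 < 17
add 6: running sum 8 < 17
add 8: running sum 16 < 17
end 3: [8, 9] sum 17, len 2
end 4: [8, 9, 4] sum 21, len 3
end 5: [8, 9, 4, 3] sum 24, len 4
end 6: [9, 4, 3, 5] sum 21, len 4
end 7: [4, 3, 5, 8] sum 20, len 4
end 8: [5, 8, 5] sum 18, len 3
end 9: [8, 5, 6] sum 19, len 3
end 10: [5, 6, 10] sum 21, len 3
Shortest qualifying length: 2.

2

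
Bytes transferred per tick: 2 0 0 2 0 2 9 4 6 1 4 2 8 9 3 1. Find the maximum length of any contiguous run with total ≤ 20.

Extend to the right; shrink from the left whenever the sum exceeds 20:
[2] sum 2 len 1
[2, 0] sum 2 len 2
[2, 0, 0] sum 2 len 3
[2, 0, 0, 2] sum 4 len 4
[2, 0, 0, 2, 0] sum 4 len 5
[2, 0, 0, 2, 0, 2] sum 6 len 6
[2, 0, 0, 2, 0, 2, 9] sum 15 len 7
[2, 0, 0, 2, 0, 2, 9, 4] sum 19 len 8
[9, 4, 6] sum 19 len 3
[9, 4, 6, 1] sum 20 len 4
[4, 6, 1, 4] sum 15 len 4
[4, 6, 1, 4, 2] sum 17 len 5
[1, 4, 2, 8] sum 15 len 4
[2, 8, 9] sum 19 len 3
[8, 9, 3] sum 20 len 3
[9, 3, 1] sum 13 len 3
Longest length seen: 8.

8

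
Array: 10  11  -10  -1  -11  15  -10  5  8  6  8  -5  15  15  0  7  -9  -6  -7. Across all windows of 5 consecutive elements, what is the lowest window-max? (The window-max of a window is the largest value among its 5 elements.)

7

Window maxs for each of the 15 positions:
[10, 11, -10, -1, -11] → max 11
[11, -10, -1, -11, 15] → max 15
[-10, -1, -11, 15, -10] → max 15
[-1, -11, 15, -10, 5] → max 15
[-11, 15, -10, 5, 8] → max 15
[15, -10, 5, 8, 6] → max 15
[-10, 5, 8, 6, 8] → max 8
[5, 8, 6, 8, -5] → max 8
[8, 6, 8, -5, 15] → max 15
[6, 8, -5, 15, 15] → max 15
[8, -5, 15, 15, 0] → max 15
[-5, 15, 15, 0, 7] → max 15
[15, 15, 0, 7, -9] → max 15
[15, 0, 7, -9, -6] → max 15
[0, 7, -9, -6, -7] → max 7
Lowest of these is 7.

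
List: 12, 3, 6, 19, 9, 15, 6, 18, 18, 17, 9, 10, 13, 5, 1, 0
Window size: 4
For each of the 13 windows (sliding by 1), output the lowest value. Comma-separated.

3, 3, 6, 6, 6, 6, 6, 9, 9, 9, 5, 1, 0

12 3 6 19 → min 3
3 6 19 9 → min 3
6 19 9 15 → min 6
19 9 15 6 → min 6
9 15 6 18 → min 6
15 6 18 18 → min 6
6 18 18 17 → min 6
18 18 17 9 → min 9
18 17 9 10 → min 9
17 9 10 13 → min 9
9 10 13 5 → min 5
10 13 5 1 → min 1
13 5 1 0 → min 0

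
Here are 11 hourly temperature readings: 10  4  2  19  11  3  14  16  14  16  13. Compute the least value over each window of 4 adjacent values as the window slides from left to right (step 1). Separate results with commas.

(10, 4, 2, 19) → min 2
(4, 2, 19, 11) → min 2
(2, 19, 11, 3) → min 2
(19, 11, 3, 14) → min 3
(11, 3, 14, 16) → min 3
(3, 14, 16, 14) → min 3
(14, 16, 14, 16) → min 14
(16, 14, 16, 13) → min 13

2, 2, 2, 3, 3, 3, 14, 13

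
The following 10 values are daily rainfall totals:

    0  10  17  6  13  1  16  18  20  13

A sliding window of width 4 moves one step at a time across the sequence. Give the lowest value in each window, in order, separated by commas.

[0, 10, 17, 6] → min 0
[10, 17, 6, 13] → min 6
[17, 6, 13, 1] → min 1
[6, 13, 1, 16] → min 1
[13, 1, 16, 18] → min 1
[1, 16, 18, 20] → min 1
[16, 18, 20, 13] → min 13

0, 6, 1, 1, 1, 1, 13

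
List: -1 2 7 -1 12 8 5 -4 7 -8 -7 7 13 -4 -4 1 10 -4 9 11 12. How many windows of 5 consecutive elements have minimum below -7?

5

[-1, 2, 7, -1, 12] → min -1
[2, 7, -1, 12, 8] → min -1
[7, -1, 12, 8, 5] → min -1
[-1, 12, 8, 5, -4] → min -4
[12, 8, 5, -4, 7] → min -4
[8, 5, -4, 7, -8] → min -8  < -7 ✓
[5, -4, 7, -8, -7] → min -8  < -7 ✓
[-4, 7, -8, -7, 7] → min -8  < -7 ✓
[7, -8, -7, 7, 13] → min -8  < -7 ✓
[-8, -7, 7, 13, -4] → min -8  < -7 ✓
[-7, 7, 13, -4, -4] → min -7
[7, 13, -4, -4, 1] → min -4
[13, -4, -4, 1, 10] → min -4
[-4, -4, 1, 10, -4] → min -4
[-4, 1, 10, -4, 9] → min -4
[1, 10, -4, 9, 11] → min -4
[10, -4, 9, 11, 12] → min -4
5 windows satisfy the condition.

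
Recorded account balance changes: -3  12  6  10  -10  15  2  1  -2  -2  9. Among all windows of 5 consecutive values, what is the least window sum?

(-3, 12, 6, 10, -10) → sum 15
(12, 6, 10, -10, 15) → sum 33
(6, 10, -10, 15, 2) → sum 23
(10, -10, 15, 2, 1) → sum 18
(-10, 15, 2, 1, -2) → sum 6
(15, 2, 1, -2, -2) → sum 14
(2, 1, -2, -2, 9) → sum 8
Least of these is 6.

6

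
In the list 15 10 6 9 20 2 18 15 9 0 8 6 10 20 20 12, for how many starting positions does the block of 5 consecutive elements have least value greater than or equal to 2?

7

[15, 10, 6, 9, 20] → min 6  ≥ 2 ✓
[10, 6, 9, 20, 2] → min 2  ≥ 2 ✓
[6, 9, 20, 2, 18] → min 2  ≥ 2 ✓
[9, 20, 2, 18, 15] → min 2  ≥ 2 ✓
[20, 2, 18, 15, 9] → min 2  ≥ 2 ✓
[2, 18, 15, 9, 0] → min 0
[18, 15, 9, 0, 8] → min 0
[15, 9, 0, 8, 6] → min 0
[9, 0, 8, 6, 10] → min 0
[0, 8, 6, 10, 20] → min 0
[8, 6, 10, 20, 20] → min 6  ≥ 2 ✓
[6, 10, 20, 20, 12] → min 6  ≥ 2 ✓
7 windows satisfy the condition.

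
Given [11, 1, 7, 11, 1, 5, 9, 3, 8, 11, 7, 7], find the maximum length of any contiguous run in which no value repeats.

add 11: [11] len 1
add 1: [11, 1] len 2
add 7: [11, 1, 7] len 3
add 11 (repeat 11, move left end past it): [1, 7, 11] len 3
add 1 (repeat 1, move left end past it): [7, 11, 1] len 3
add 5: [7, 11, 1, 5] len 4
add 9: [7, 11, 1, 5, 9] len 5
add 3: [7, 11, 1, 5, 9, 3] len 6
add 8: [7, 11, 1, 5, 9, 3, 8] len 7
add 11 (repeat 11, move left end past it): [1, 5, 9, 3, 8, 11] len 6
add 7: [1, 5, 9, 3, 8, 11, 7] len 7
add 7 (repeat 7, move left end past it): [7] len 1
Longest all-distinct length: 7.

7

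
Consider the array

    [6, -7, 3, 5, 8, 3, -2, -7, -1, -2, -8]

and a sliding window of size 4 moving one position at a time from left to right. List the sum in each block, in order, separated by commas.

7, 9, 19, 14, 2, -7, -12, -18

(6, -7, 3, 5) → sum 7
(-7, 3, 5, 8) → sum 9
(3, 5, 8, 3) → sum 19
(5, 8, 3, -2) → sum 14
(8, 3, -2, -7) → sum 2
(3, -2, -7, -1) → sum -7
(-2, -7, -1, -2) → sum -12
(-7, -1, -2, -8) → sum -18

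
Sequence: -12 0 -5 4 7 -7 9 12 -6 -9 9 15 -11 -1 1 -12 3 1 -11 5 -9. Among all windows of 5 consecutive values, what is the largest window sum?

25

-12 0 -5 4 7 → sum -6
0 -5 4 7 -7 → sum -1
-5 4 7 -7 9 → sum 8
4 7 -7 9 12 → sum 25
7 -7 9 12 -6 → sum 15
-7 9 12 -6 -9 → sum -1
9 12 -6 -9 9 → sum 15
12 -6 -9 9 15 → sum 21
-6 -9 9 15 -11 → sum -2
-9 9 15 -11 -1 → sum 3
9 15 -11 -1 1 → sum 13
15 -11 -1 1 -12 → sum -8
-11 -1 1 -12 3 → sum -20
-1 1 -12 3 1 → sum -8
1 -12 3 1 -11 → sum -18
-12 3 1 -11 5 → sum -14
3 1 -11 5 -9 → sum -11
Largest of these is 25.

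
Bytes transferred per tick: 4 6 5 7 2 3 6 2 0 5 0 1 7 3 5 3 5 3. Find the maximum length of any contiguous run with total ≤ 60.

16

[4] sum 4 len 1
[4, 6] sum 10 len 2
[4, 6, 5] sum 15 len 3
[4, 6, 5, 7] sum 22 len 4
[4, 6, 5, 7, 2] sum 24 len 5
[4, 6, 5, 7, 2, 3] sum 27 len 6
[4, 6, 5, 7, 2, 3, 6] sum 33 len 7
[4, 6, 5, 7, 2, 3, 6, 2] sum 35 len 8
[4, 6, 5, 7, 2, 3, 6, 2, 0] sum 35 len 9
[4, 6, 5, 7, 2, 3, 6, 2, 0, 5] sum 40 len 10
[4, 6, 5, 7, 2, 3, 6, 2, 0, 5, 0] sum 40 len 11
[4, 6, 5, 7, 2, 3, 6, 2, 0, 5, 0, 1] sum 41 len 12
[4, 6, 5, 7, 2, 3, 6, 2, 0, 5, 0, 1, 7] sum 48 len 13
[4, 6, 5, 7, 2, 3, 6, 2, 0, 5, 0, 1, 7, 3] sum 51 len 14
[4, 6, 5, 7, 2, 3, 6, 2, 0, 5, 0, 1, 7, 3, 5] sum 56 len 15
[4, 6, 5, 7, 2, 3, 6, 2, 0, 5, 0, 1, 7, 3, 5, 3] sum 59 len 16
[6, 5, 7, 2, 3, 6, 2, 0, 5, 0, 1, 7, 3, 5, 3, 5] sum 60 len 16
[5, 7, 2, 3, 6, 2, 0, 5, 0, 1, 7, 3, 5, 3, 5, 3] sum 57 len 16
Longest length seen: 16.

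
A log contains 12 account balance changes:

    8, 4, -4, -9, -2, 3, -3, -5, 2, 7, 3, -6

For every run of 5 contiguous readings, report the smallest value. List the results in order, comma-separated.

-9, -9, -9, -9, -5, -5, -5, -6

(8, 4, -4, -9, -2) → min -9
(4, -4, -9, -2, 3) → min -9
(-4, -9, -2, 3, -3) → min -9
(-9, -2, 3, -3, -5) → min -9
(-2, 3, -3, -5, 2) → min -5
(3, -3, -5, 2, 7) → min -5
(-3, -5, 2, 7, 3) → min -5
(-5, 2, 7, 3, -6) → min -6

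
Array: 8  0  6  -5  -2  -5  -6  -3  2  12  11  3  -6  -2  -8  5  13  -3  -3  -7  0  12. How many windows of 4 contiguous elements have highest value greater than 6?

8 0 6 -5 → max 8  > 6 ✓
0 6 -5 -2 → max 6
6 -5 -2 -5 → max 6
-5 -2 -5 -6 → max -2
-2 -5 -6 -3 → max -2
-5 -6 -3 2 → max 2
-6 -3 2 12 → max 12  > 6 ✓
-3 2 12 11 → max 12  > 6 ✓
2 12 11 3 → max 12  > 6 ✓
12 11 3 -6 → max 12  > 6 ✓
11 3 -6 -2 → max 11  > 6 ✓
3 -6 -2 -8 → max 3
-6 -2 -8 5 → max 5
-2 -8 5 13 → max 13  > 6 ✓
-8 5 13 -3 → max 13  > 6 ✓
5 13 -3 -3 → max 13  > 6 ✓
13 -3 -3 -7 → max 13  > 6 ✓
-3 -3 -7 0 → max 0
-3 -7 0 12 → max 12  > 6 ✓
11 windows satisfy the condition.

11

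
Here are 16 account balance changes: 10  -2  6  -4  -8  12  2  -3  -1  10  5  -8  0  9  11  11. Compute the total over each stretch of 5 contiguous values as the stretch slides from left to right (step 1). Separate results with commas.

(10, -2, 6, -4, -8) → sum 2
(-2, 6, -4, -8, 12) → sum 4
(6, -4, -8, 12, 2) → sum 8
(-4, -8, 12, 2, -3) → sum -1
(-8, 12, 2, -3, -1) → sum 2
(12, 2, -3, -1, 10) → sum 20
(2, -3, -1, 10, 5) → sum 13
(-3, -1, 10, 5, -8) → sum 3
(-1, 10, 5, -8, 0) → sum 6
(10, 5, -8, 0, 9) → sum 16
(5, -8, 0, 9, 11) → sum 17
(-8, 0, 9, 11, 11) → sum 23

2, 4, 8, -1, 2, 20, 13, 3, 6, 16, 17, 23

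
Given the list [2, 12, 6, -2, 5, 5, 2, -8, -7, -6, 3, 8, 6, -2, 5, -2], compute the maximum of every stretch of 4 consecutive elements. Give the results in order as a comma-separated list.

[2, 12, 6, -2] → max 12
[12, 6, -2, 5] → max 12
[6, -2, 5, 5] → max 6
[-2, 5, 5, 2] → max 5
[5, 5, 2, -8] → max 5
[5, 2, -8, -7] → max 5
[2, -8, -7, -6] → max 2
[-8, -7, -6, 3] → max 3
[-7, -6, 3, 8] → max 8
[-6, 3, 8, 6] → max 8
[3, 8, 6, -2] → max 8
[8, 6, -2, 5] → max 8
[6, -2, 5, -2] → max 6

12, 12, 6, 5, 5, 5, 2, 3, 8, 8, 8, 8, 6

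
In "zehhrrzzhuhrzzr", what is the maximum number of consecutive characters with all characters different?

4

[z] len 1
[z, e] len 2
[z, e, h] len 3
[h] len 1
[h, r] len 2
[r] len 1
[r, z] len 2
[z] len 1
[z, h] len 2
[z, h, u] len 3
[u, h] len 2
[u, h, r] len 3
[u, h, r, z] len 4
[z] len 1
[z, r] len 2
Longest all-distinct length: 4.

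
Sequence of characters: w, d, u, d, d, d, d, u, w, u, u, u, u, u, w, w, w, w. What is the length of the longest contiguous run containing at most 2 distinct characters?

add w: window [w] (1 distinct), len 1
add d: window [w, d] (2 distinct), len 2
add u: window [d, u] (2 distinct), len 2
add d: window [d, u, d] (2 distinct), len 3
add d: window [d, u, d, d] (2 distinct), len 4
add d: window [d, u, d, d, d] (2 distinct), len 5
add d: window [d, u, d, d, d, d] (2 distinct), len 6
add u: window [d, u, d, d, d, d, u] (2 distinct), len 7
add w: window [u, w] (2 distinct), len 2
add u: window [u, w, u] (2 distinct), len 3
add u: window [u, w, u, u] (2 distinct), len 4
add u: window [u, w, u, u, u] (2 distinct), len 5
add u: window [u, w, u, u, u, u] (2 distinct), len 6
add u: window [u, w, u, u, u, u, u] (2 distinct), len 7
add w: window [u, w, u, u, u, u, u, w] (2 distinct), len 8
add w: window [u, w, u, u, u, u, u, w, w] (2 distinct), len 9
add w: window [u, w, u, u, u, u, u, w, w, w] (2 distinct), len 10
add w: window [u, w, u, u, u, u, u, w, w, w, w] (2 distinct), len 11
Longest length with ≤2 distinct: 11.

11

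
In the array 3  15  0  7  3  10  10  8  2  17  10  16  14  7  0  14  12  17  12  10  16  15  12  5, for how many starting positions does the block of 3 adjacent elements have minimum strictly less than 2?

6

[3, 15, 0] → min 0  < 2 ✓
[15, 0, 7] → min 0  < 2 ✓
[0, 7, 3] → min 0  < 2 ✓
[7, 3, 10] → min 3
[3, 10, 10] → min 3
[10, 10, 8] → min 8
[10, 8, 2] → min 2
[8, 2, 17] → min 2
[2, 17, 10] → min 2
[17, 10, 16] → min 10
[10, 16, 14] → min 10
[16, 14, 7] → min 7
[14, 7, 0] → min 0  < 2 ✓
[7, 0, 14] → min 0  < 2 ✓
[0, 14, 12] → min 0  < 2 ✓
[14, 12, 17] → min 12
[12, 17, 12] → min 12
[17, 12, 10] → min 10
[12, 10, 16] → min 10
[10, 16, 15] → min 10
[16, 15, 12] → min 12
[15, 12, 5] → min 5
6 windows satisfy the condition.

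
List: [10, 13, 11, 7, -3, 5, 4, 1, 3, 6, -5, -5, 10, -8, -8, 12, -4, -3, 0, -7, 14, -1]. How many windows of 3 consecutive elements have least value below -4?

(10, 13, 11) → min 10
(13, 11, 7) → min 7
(11, 7, -3) → min -3
(7, -3, 5) → min -3
(-3, 5, 4) → min -3
(5, 4, 1) → min 1
(4, 1, 3) → min 1
(1, 3, 6) → min 1
(3, 6, -5) → min -5  < -4 ✓
(6, -5, -5) → min -5  < -4 ✓
(-5, -5, 10) → min -5  < -4 ✓
(-5, 10, -8) → min -8  < -4 ✓
(10, -8, -8) → min -8  < -4 ✓
(-8, -8, 12) → min -8  < -4 ✓
(-8, 12, -4) → min -8  < -4 ✓
(12, -4, -3) → min -4
(-4, -3, 0) → min -4
(-3, 0, -7) → min -7  < -4 ✓
(0, -7, 14) → min -7  < -4 ✓
(-7, 14, -1) → min -7  < -4 ✓
10 windows satisfy the condition.

10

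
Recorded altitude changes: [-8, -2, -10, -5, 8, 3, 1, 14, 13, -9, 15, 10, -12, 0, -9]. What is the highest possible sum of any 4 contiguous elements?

Window sums for each of the 12 positions:
-8 -2 -10 -5 → sum -25
-2 -10 -5 8 → sum -9
-10 -5 8 3 → sum -4
-5 8 3 1 → sum 7
8 3 1 14 → sum 26
3 1 14 13 → sum 31
1 14 13 -9 → sum 19
14 13 -9 15 → sum 33
13 -9 15 10 → sum 29
-9 15 10 -12 → sum 4
15 10 -12 0 → sum 13
10 -12 0 -9 → sum -11
Highest of these is 33.

33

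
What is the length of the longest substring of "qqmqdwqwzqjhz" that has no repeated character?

5

add q: [q] len 1
add q (repeat q, move left end past it): [q] len 1
add m: [q, m] len 2
add q (repeat q, move left end past it): [m, q] len 2
add d: [m, q, d] len 3
add w: [m, q, d, w] len 4
add q (repeat q, move left end past it): [d, w, q] len 3
add w (repeat w, move left end past it): [q, w] len 2
add z: [q, w, z] len 3
add q (repeat q, move left end past it): [w, z, q] len 3
add j: [w, z, q, j] len 4
add h: [w, z, q, j, h] len 5
add z (repeat z, move left end past it): [q, j, h, z] len 4
Longest all-distinct length: 5.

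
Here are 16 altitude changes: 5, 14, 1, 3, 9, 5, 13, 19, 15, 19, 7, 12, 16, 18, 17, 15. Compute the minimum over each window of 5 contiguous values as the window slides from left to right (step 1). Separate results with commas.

Sliding a size-5 window across the 16 values:
5 14 1 3 9 → min 1
14 1 3 9 5 → min 1
1 3 9 5 13 → min 1
3 9 5 13 19 → min 3
9 5 13 19 15 → min 5
5 13 19 15 19 → min 5
13 19 15 19 7 → min 7
19 15 19 7 12 → min 7
15 19 7 12 16 → min 7
19 7 12 16 18 → min 7
7 12 16 18 17 → min 7
12 16 18 17 15 → min 12

1, 1, 1, 3, 5, 5, 7, 7, 7, 7, 7, 12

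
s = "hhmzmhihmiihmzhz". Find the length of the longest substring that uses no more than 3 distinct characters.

add h: window [h] (1 distinct), len 1
add h: window [h, h] (1 distinct), len 2
add m: window [h, h, m] (2 distinct), len 3
add z: window [h, h, m, z] (3 distinct), len 4
add m: window [h, h, m, z, m] (3 distinct), len 5
add h: window [h, h, m, z, m, h] (3 distinct), len 6
add i: window [m, h, i] (3 distinct), len 3
add h: window [m, h, i, h] (3 distinct), len 4
add m: window [m, h, i, h, m] (3 distinct), len 5
add i: window [m, h, i, h, m, i] (3 distinct), len 6
add i: window [m, h, i, h, m, i, i] (3 distinct), len 7
add h: window [m, h, i, h, m, i, i, h] (3 distinct), len 8
add m: window [m, h, i, h, m, i, i, h, m] (3 distinct), len 9
add z: window [h, m, z] (3 distinct), len 3
add h: window [h, m, z, h] (3 distinct), len 4
add z: window [h, m, z, h, z] (3 distinct), len 5
Longest length with ≤3 distinct: 9.

9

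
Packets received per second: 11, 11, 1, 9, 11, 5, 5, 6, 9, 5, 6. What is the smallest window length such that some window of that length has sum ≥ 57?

Extend right; whenever the sum reaches 57, record the length and shrink from the left:
add 11: running sum 11 < 57
add 11: running sum 22 < 57
add 1: running sum 23 < 57
add 9: running sum 32 < 57
add 11: running sum 43 < 57
add 5: running sum 48 < 57
add 5: running sum 53 < 57
end 7: [11, 11, 1, 9, 11, 5, 5, 6] sum 59, len 8
end 8: [11, 1, 9, 11, 5, 5, 6, 9] sum 57, len 8
end 9: [11, 1, 9, 11, 5, 5, 6, 9, 5] sum 62, len 9
end 10: [1, 9, 11, 5, 5, 6, 9, 5, 6] sum 57, len 9
Shortest qualifying length: 8.

8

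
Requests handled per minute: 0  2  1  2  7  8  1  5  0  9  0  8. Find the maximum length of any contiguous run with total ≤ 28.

9

add 0: [0] sum 0, len 1
add 2: [0, 2] sum 2, len 2
add 1: [0, 2, 1] sum 3, len 3
add 2: [0, 2, 1, 2] sum 5, len 4
add 7: [0, 2, 1, 2, 7] sum 12, len 5
add 8: [0, 2, 1, 2, 7, 8] sum 20, len 6
add 1: [0, 2, 1, 2, 7, 8, 1] sum 21, len 7
add 5: [0, 2, 1, 2, 7, 8, 1, 5] sum 26, len 8
add 0: [0, 2, 1, 2, 7, 8, 1, 5, 0] sum 26, len 9
add 9: [8, 1, 5, 0, 9] sum 23, len 5
add 0: [8, 1, 5, 0, 9, 0] sum 23, len 6
add 8: [1, 5, 0, 9, 0, 8] sum 23, len 6
Longest length seen: 9.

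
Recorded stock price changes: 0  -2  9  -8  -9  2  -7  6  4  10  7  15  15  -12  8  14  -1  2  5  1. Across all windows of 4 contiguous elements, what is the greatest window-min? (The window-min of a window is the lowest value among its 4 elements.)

7

Each size-4 window and its min:
0 -2 9 -8 → min -8
-2 9 -8 -9 → min -9
9 -8 -9 2 → min -9
-8 -9 2 -7 → min -9
-9 2 -7 6 → min -9
2 -7 6 4 → min -7
-7 6 4 10 → min -7
6 4 10 7 → min 4
4 10 7 15 → min 4
10 7 15 15 → min 7
7 15 15 -12 → min -12
15 15 -12 8 → min -12
15 -12 8 14 → min -12
-12 8 14 -1 → min -12
8 14 -1 2 → min -1
14 -1 2 5 → min -1
-1 2 5 1 → min -1
Greatest of these is 7.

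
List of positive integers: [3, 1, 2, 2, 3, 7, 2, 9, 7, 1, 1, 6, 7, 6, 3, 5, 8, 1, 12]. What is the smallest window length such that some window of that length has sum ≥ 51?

10

Extend right; whenever the sum reaches 51, record the length and shrink from the left:
add 3: running sum 3 < 51
add 1: running sum 4 < 51
add 2: running sum 6 < 51
add 2: running sum 8 < 51
add 3: running sum 11 < 51
add 7: running sum 18 < 51
add 2: running sum 20 < 51
add 9: running sum 29 < 51
add 7: running sum 36 < 51
add 1: running sum 37 < 51
add 1: running sum 38 < 51
add 6: running sum 44 < 51
add 7: shortest ending here [3, 1, 2, 2, 3, 7, 2, 9, 7, 1, 1, 6, 7] sum 51, len 13
add 6: shortest ending here [2, 3, 7, 2, 9, 7, 1, 1, 6, 7, 6] sum 51, len 11
add 3: shortest ending here [3, 7, 2, 9, 7, 1, 1, 6, 7, 6, 3] sum 52, len 11
add 5: shortest ending here [7, 2, 9, 7, 1, 1, 6, 7, 6, 3, 5] sum 54, len 11
add 8: shortest ending here [9, 7, 1, 1, 6, 7, 6, 3, 5, 8] sum 53, len 10
add 1: shortest ending here [9, 7, 1, 1, 6, 7, 6, 3, 5, 8, 1] sum 54, len 11
add 12: shortest ending here [7, 1, 1, 6, 7, 6, 3, 5, 8, 1, 12] sum 57, len 11
Shortest qualifying length: 10.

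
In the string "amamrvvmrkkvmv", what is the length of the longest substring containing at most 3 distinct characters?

Extend right; when distinct count exceeds 3, shrink from the left:
[a] 1 distinct, len 1
[a, m] 2 distinct, len 2
[a, m, a] 2 distinct, len 3
[a, m, a, m] 2 distinct, len 4
[a, m, a, m, r] 3 distinct, len 5
[m, r, v] 3 distinct, len 3
[m, r, v, v] 3 distinct, len 4
[m, r, v, v, m] 3 distinct, len 5
[m, r, v, v, m, r] 3 distinct, len 6
[m, r, k] 3 distinct, len 3
[m, r, k, k] 3 distinct, len 4
[r, k, k, v] 3 distinct, len 4
[k, k, v, m] 3 distinct, len 4
[k, k, v, m, v] 3 distinct, len 5
Longest length with ≤3 distinct: 6.

6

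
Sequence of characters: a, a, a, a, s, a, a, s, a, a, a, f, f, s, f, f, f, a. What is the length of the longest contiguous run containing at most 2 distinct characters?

11

[a] 1 distinct, len 1
[a, a] 1 distinct, len 2
[a, a, a] 1 distinct, len 3
[a, a, a, a] 1 distinct, len 4
[a, a, a, a, s] 2 distinct, len 5
[a, a, a, a, s, a] 2 distinct, len 6
[a, a, a, a, s, a, a] 2 distinct, len 7
[a, a, a, a, s, a, a, s] 2 distinct, len 8
[a, a, a, a, s, a, a, s, a] 2 distinct, len 9
[a, a, a, a, s, a, a, s, a, a] 2 distinct, len 10
[a, a, a, a, s, a, a, s, a, a, a] 2 distinct, len 11
[a, a, a, f] 2 distinct, len 4
[a, a, a, f, f] 2 distinct, len 5
[f, f, s] 2 distinct, len 3
[f, f, s, f] 2 distinct, len 4
[f, f, s, f, f] 2 distinct, len 5
[f, f, s, f, f, f] 2 distinct, len 6
[f, f, f, a] 2 distinct, len 4
Longest length with ≤2 distinct: 11.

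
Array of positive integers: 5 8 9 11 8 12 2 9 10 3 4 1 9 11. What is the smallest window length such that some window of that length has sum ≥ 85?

Extend right; whenever the sum reaches 85, record the length and shrink from the left:
add 5: running sum 5 < 85
add 8: running sum 13 < 85
add 9: running sum 22 < 85
add 11: running sum 33 < 85
add 8: running sum 41 < 85
add 12: running sum 53 < 85
add 2: running sum 55 < 85
add 9: running sum 64 < 85
add 10: running sum 74 < 85
add 3: running sum 77 < 85
add 4: running sum 81 < 85
add 1: running sum 82 < 85
add 9: shortest ending here [8, 9, 11, 8, 12, 2, 9, 10, 3, 4, 1, 9] sum 86, len 12
add 11: shortest ending here [9, 11, 8, 12, 2, 9, 10, 3, 4, 1, 9, 11] sum 89, len 12
Shortest qualifying length: 12.

12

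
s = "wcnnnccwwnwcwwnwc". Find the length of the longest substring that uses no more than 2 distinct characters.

add w: window [w] (1 distinct), len 1
add c: window [w, c] (2 distinct), len 2
add n: window [c, n] (2 distinct), len 2
add n: window [c, n, n] (2 distinct), len 3
add n: window [c, n, n, n] (2 distinct), len 4
add c: window [c, n, n, n, c] (2 distinct), len 5
add c: window [c, n, n, n, c, c] (2 distinct), len 6
add w: window [c, c, w] (2 distinct), len 3
add w: window [c, c, w, w] (2 distinct), len 4
add n: window [w, w, n] (2 distinct), len 3
add w: window [w, w, n, w] (2 distinct), len 4
add c: window [w, c] (2 distinct), len 2
add w: window [w, c, w] (2 distinct), len 3
add w: window [w, c, w, w] (2 distinct), len 4
add n: window [w, w, n] (2 distinct), len 3
add w: window [w, w, n, w] (2 distinct), len 4
add c: window [w, c] (2 distinct), len 2
Longest length with ≤2 distinct: 6.

6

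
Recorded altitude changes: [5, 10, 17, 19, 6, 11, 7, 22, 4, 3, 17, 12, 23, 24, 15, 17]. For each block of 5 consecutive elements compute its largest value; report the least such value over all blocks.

19

(5, 10, 17, 19, 6) → max 19
(10, 17, 19, 6, 11) → max 19
(17, 19, 6, 11, 7) → max 19
(19, 6, 11, 7, 22) → max 22
(6, 11, 7, 22, 4) → max 22
(11, 7, 22, 4, 3) → max 22
(7, 22, 4, 3, 17) → max 22
(22, 4, 3, 17, 12) → max 22
(4, 3, 17, 12, 23) → max 23
(3, 17, 12, 23, 24) → max 24
(17, 12, 23, 24, 15) → max 24
(12, 23, 24, 15, 17) → max 24
Least of these is 19.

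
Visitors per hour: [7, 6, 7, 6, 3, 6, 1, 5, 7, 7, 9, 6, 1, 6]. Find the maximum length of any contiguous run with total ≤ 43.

[7] sum 7 len 1
[7, 6] sum 13 len 2
[7, 6, 7] sum 20 len 3
[7, 6, 7, 6] sum 26 len 4
[7, 6, 7, 6, 3] sum 29 len 5
[7, 6, 7, 6, 3, 6] sum 35 len 6
[7, 6, 7, 6, 3, 6, 1] sum 36 len 7
[7, 6, 7, 6, 3, 6, 1, 5] sum 41 len 8
[6, 7, 6, 3, 6, 1, 5, 7] sum 41 len 8
[7, 6, 3, 6, 1, 5, 7, 7] sum 42 len 8
[3, 6, 1, 5, 7, 7, 9] sum 38 len 7
[6, 1, 5, 7, 7, 9, 6] sum 41 len 7
[6, 1, 5, 7, 7, 9, 6, 1] sum 42 len 8
[1, 5, 7, 7, 9, 6, 1, 6] sum 42 len 8
Longest length seen: 8.

8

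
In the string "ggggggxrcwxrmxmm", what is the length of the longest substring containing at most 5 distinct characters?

12

add g: window [g] (1 distinct), len 1
add g: window [g, g] (1 distinct), len 2
add g: window [g, g, g] (1 distinct), len 3
add g: window [g, g, g, g] (1 distinct), len 4
add g: window [g, g, g, g, g] (1 distinct), len 5
add g: window [g, g, g, g, g, g] (1 distinct), len 6
add x: window [g, g, g, g, g, g, x] (2 distinct), len 7
add r: window [g, g, g, g, g, g, x, r] (3 distinct), len 8
add c: window [g, g, g, g, g, g, x, r, c] (4 distinct), len 9
add w: window [g, g, g, g, g, g, x, r, c, w] (5 distinct), len 10
add x: window [g, g, g, g, g, g, x, r, c, w, x] (5 distinct), len 11
add r: window [g, g, g, g, g, g, x, r, c, w, x, r] (5 distinct), len 12
add m: window [x, r, c, w, x, r, m] (5 distinct), len 7
add x: window [x, r, c, w, x, r, m, x] (5 distinct), len 8
add m: window [x, r, c, w, x, r, m, x, m] (5 distinct), len 9
add m: window [x, r, c, w, x, r, m, x, m, m] (5 distinct), len 10
Longest length with ≤5 distinct: 12.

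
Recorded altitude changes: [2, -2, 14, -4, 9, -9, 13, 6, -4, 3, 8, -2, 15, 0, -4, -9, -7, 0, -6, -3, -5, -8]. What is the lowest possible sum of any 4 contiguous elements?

-22

[2, -2, 14, -4] → sum 10
[-2, 14, -4, 9] → sum 17
[14, -4, 9, -9] → sum 10
[-4, 9, -9, 13] → sum 9
[9, -9, 13, 6] → sum 19
[-9, 13, 6, -4] → sum 6
[13, 6, -4, 3] → sum 18
[6, -4, 3, 8] → sum 13
[-4, 3, 8, -2] → sum 5
[3, 8, -2, 15] → sum 24
[8, -2, 15, 0] → sum 21
[-2, 15, 0, -4] → sum 9
[15, 0, -4, -9] → sum 2
[0, -4, -9, -7] → sum -20
[-4, -9, -7, 0] → sum -20
[-9, -7, 0, -6] → sum -22
[-7, 0, -6, -3] → sum -16
[0, -6, -3, -5] → sum -14
[-6, -3, -5, -8] → sum -22
Lowest of these is -22.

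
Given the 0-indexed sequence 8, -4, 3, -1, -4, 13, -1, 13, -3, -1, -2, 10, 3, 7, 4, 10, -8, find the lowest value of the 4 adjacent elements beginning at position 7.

-3

Elements at indices 7..10: 13, -3, -1, -2
min(13, -3, -1, -2) = -3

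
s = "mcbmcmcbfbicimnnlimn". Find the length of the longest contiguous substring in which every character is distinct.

4

[m] len 1
[m, c] len 2
[m, c, b] len 3
[c, b, m] len 3
[b, m, c] len 3
[c, m] len 2
[m, c] len 2
[m, c, b] len 3
[m, c, b, f] len 4
[f, b] len 2
[f, b, i] len 3
[f, b, i, c] len 4
[c, i] len 2
[c, i, m] len 3
[c, i, m, n] len 4
[n] len 1
[n, l] len 2
[n, l, i] len 3
[n, l, i, m] len 4
[l, i, m, n] len 4
Longest all-distinct length: 4.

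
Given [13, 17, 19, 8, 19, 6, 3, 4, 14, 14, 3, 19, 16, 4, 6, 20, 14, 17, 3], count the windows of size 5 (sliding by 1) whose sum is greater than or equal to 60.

[13, 17, 19, 8, 19] → sum 76  ≥ 60 ✓
[17, 19, 8, 19, 6] → sum 69  ≥ 60 ✓
[19, 8, 19, 6, 3] → sum 55
[8, 19, 6, 3, 4] → sum 40
[19, 6, 3, 4, 14] → sum 46
[6, 3, 4, 14, 14] → sum 41
[3, 4, 14, 14, 3] → sum 38
[4, 14, 14, 3, 19] → sum 54
[14, 14, 3, 19, 16] → sum 66  ≥ 60 ✓
[14, 3, 19, 16, 4] → sum 56
[3, 19, 16, 4, 6] → sum 48
[19, 16, 4, 6, 20] → sum 65  ≥ 60 ✓
[16, 4, 6, 20, 14] → sum 60  ≥ 60 ✓
[4, 6, 20, 14, 17] → sum 61  ≥ 60 ✓
[6, 20, 14, 17, 3] → sum 60  ≥ 60 ✓
7 windows satisfy the condition.

7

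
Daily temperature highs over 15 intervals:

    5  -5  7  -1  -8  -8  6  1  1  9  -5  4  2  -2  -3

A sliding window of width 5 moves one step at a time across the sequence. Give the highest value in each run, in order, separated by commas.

7, 7, 7, 6, 6, 9, 9, 9, 9, 9, 4

Sliding a size-5 window across the 15 values:
5 -5 7 -1 -8 → max 7
-5 7 -1 -8 -8 → max 7
7 -1 -8 -8 6 → max 7
-1 -8 -8 6 1 → max 6
-8 -8 6 1 1 → max 6
-8 6 1 1 9 → max 9
6 1 1 9 -5 → max 9
1 1 9 -5 4 → max 9
1 9 -5 4 2 → max 9
9 -5 4 2 -2 → max 9
-5 4 2 -2 -3 → max 4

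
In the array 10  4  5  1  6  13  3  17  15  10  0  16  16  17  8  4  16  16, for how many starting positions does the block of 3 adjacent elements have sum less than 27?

7

(10, 4, 5) → sum 19  < 27 ✓
(4, 5, 1) → sum 10  < 27 ✓
(5, 1, 6) → sum 12  < 27 ✓
(1, 6, 13) → sum 20  < 27 ✓
(6, 13, 3) → sum 22  < 27 ✓
(13, 3, 17) → sum 33
(3, 17, 15) → sum 35
(17, 15, 10) → sum 42
(15, 10, 0) → sum 25  < 27 ✓
(10, 0, 16) → sum 26  < 27 ✓
(0, 16, 16) → sum 32
(16, 16, 17) → sum 49
(16, 17, 8) → sum 41
(17, 8, 4) → sum 29
(8, 4, 16) → sum 28
(4, 16, 16) → sum 36
7 windows satisfy the condition.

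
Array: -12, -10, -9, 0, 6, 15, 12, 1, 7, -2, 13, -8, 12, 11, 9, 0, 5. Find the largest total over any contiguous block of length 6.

46

-12 -10 -9 0 6 15 → sum -10
-10 -9 0 6 15 12 → sum 14
-9 0 6 15 12 1 → sum 25
0 6 15 12 1 7 → sum 41
6 15 12 1 7 -2 → sum 39
15 12 1 7 -2 13 → sum 46
12 1 7 -2 13 -8 → sum 23
1 7 -2 13 -8 12 → sum 23
7 -2 13 -8 12 11 → sum 33
-2 13 -8 12 11 9 → sum 35
13 -8 12 11 9 0 → sum 37
-8 12 11 9 0 5 → sum 29
Largest of these is 46.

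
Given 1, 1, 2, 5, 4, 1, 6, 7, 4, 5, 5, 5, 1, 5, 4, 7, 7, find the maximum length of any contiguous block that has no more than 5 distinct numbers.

add 1: window [1] (1 distinct), len 1
add 1: window [1, 1] (1 distinct), len 2
add 2: window [1, 1, 2] (2 distinct), len 3
add 5: window [1, 1, 2, 5] (3 distinct), len 4
add 4: window [1, 1, 2, 5, 4] (4 distinct), len 5
add 1: window [1, 1, 2, 5, 4, 1] (4 distinct), len 6
add 6: window [1, 1, 2, 5, 4, 1, 6] (5 distinct), len 7
add 7: window [5, 4, 1, 6, 7] (5 distinct), len 5
add 4: window [5, 4, 1, 6, 7, 4] (5 distinct), len 6
add 5: window [5, 4, 1, 6, 7, 4, 5] (5 distinct), len 7
add 5: window [5, 4, 1, 6, 7, 4, 5, 5] (5 distinct), len 8
add 5: window [5, 4, 1, 6, 7, 4, 5, 5, 5] (5 distinct), len 9
add 1: window [5, 4, 1, 6, 7, 4, 5, 5, 5, 1] (5 distinct), len 10
add 5: window [5, 4, 1, 6, 7, 4, 5, 5, 5, 1, 5] (5 distinct), len 11
add 4: window [5, 4, 1, 6, 7, 4, 5, 5, 5, 1, 5, 4] (5 distinct), len 12
add 7: window [5, 4, 1, 6, 7, 4, 5, 5, 5, 1, 5, 4, 7] (5 distinct), len 13
add 7: window [5, 4, 1, 6, 7, 4, 5, 5, 5, 1, 5, 4, 7, 7] (5 distinct), len 14
Longest length with ≤5 distinct: 14.

14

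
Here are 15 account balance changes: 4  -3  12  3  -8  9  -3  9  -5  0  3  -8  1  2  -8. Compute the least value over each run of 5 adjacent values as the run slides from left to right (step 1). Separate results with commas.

-8, -8, -8, -8, -8, -5, -5, -8, -8, -8, -8

Sliding a size-5 window across the 15 values:
(4, -3, 12, 3, -8) → min -8
(-3, 12, 3, -8, 9) → min -8
(12, 3, -8, 9, -3) → min -8
(3, -8, 9, -3, 9) → min -8
(-8, 9, -3, 9, -5) → min -8
(9, -3, 9, -5, 0) → min -5
(-3, 9, -5, 0, 3) → min -5
(9, -5, 0, 3, -8) → min -8
(-5, 0, 3, -8, 1) → min -8
(0, 3, -8, 1, 2) → min -8
(3, -8, 1, 2, -8) → min -8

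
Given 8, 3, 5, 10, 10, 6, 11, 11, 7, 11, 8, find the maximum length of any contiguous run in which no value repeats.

[8] len 1
[8, 3] len 2
[8, 3, 5] len 3
[8, 3, 5, 10] len 4
[10] len 1
[10, 6] len 2
[10, 6, 11] len 3
[11] len 1
[11, 7] len 2
[7, 11] len 2
[7, 11, 8] len 3
Longest all-distinct length: 4.

4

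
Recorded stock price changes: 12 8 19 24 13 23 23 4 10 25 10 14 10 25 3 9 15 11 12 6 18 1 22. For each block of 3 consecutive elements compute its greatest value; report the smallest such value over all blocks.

Window maxs for each of the 21 positions:
[12, 8, 19] → max 19
[8, 19, 24] → max 24
[19, 24, 13] → max 24
[24, 13, 23] → max 24
[13, 23, 23] → max 23
[23, 23, 4] → max 23
[23, 4, 10] → max 23
[4, 10, 25] → max 25
[10, 25, 10] → max 25
[25, 10, 14] → max 25
[10, 14, 10] → max 14
[14, 10, 25] → max 25
[10, 25, 3] → max 25
[25, 3, 9] → max 25
[3, 9, 15] → max 15
[9, 15, 11] → max 15
[15, 11, 12] → max 15
[11, 12, 6] → max 12
[12, 6, 18] → max 18
[6, 18, 1] → max 18
[18, 1, 22] → max 22
Smallest of these is 12.

12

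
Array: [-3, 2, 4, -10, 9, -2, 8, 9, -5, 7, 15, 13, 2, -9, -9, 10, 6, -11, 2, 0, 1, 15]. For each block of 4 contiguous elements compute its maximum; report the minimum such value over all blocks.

2

-3 2 4 -10 → max 4
2 4 -10 9 → max 9
4 -10 9 -2 → max 9
-10 9 -2 8 → max 9
9 -2 8 9 → max 9
-2 8 9 -5 → max 9
8 9 -5 7 → max 9
9 -5 7 15 → max 15
-5 7 15 13 → max 15
7 15 13 2 → max 15
15 13 2 -9 → max 15
13 2 -9 -9 → max 13
2 -9 -9 10 → max 10
-9 -9 10 6 → max 10
-9 10 6 -11 → max 10
10 6 -11 2 → max 10
6 -11 2 0 → max 6
-11 2 0 1 → max 2
2 0 1 15 → max 15
Minimum of these is 2.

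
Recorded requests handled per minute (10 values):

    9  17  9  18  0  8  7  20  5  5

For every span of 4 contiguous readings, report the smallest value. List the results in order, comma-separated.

[9, 17, 9, 18] → min 9
[17, 9, 18, 0] → min 0
[9, 18, 0, 8] → min 0
[18, 0, 8, 7] → min 0
[0, 8, 7, 20] → min 0
[8, 7, 20, 5] → min 5
[7, 20, 5, 5] → min 5

9, 0, 0, 0, 0, 5, 5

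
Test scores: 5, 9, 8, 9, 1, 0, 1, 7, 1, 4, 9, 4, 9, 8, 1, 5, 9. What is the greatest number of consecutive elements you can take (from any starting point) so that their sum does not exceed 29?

→ 5: sum 5, len 1
→ 9: sum 14, len 2
→ 8: sum 22, len 3
→ 9 (dropped 5): sum 26, len 3
→ 1: sum 27, len 4
→ 0: sum 27, len 5
→ 1: sum 28, len 6
→ 7 (dropped 9): sum 26, len 6
→ 1: sum 27, len 7
→ 4 (dropped 8): sum 23, len 7
→ 9 (dropped 9): sum 23, len 7
→ 4: sum 27, len 8
→ 9 (dropped 1, 0, 1, 7): sum 27, len 5
→ 8 (dropped 1, 4, 9): sum 21, len 3
→ 1: sum 22, len 4
→ 5: sum 27, len 5
→ 9 (dropped 4, 9): sum 23, len 4
Longest length seen: 8.

8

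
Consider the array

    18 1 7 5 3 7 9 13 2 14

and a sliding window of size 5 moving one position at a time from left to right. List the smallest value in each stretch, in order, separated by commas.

1, 1, 3, 3, 2, 2

[18, 1, 7, 5, 3] → min 1
[1, 7, 5, 3, 7] → min 1
[7, 5, 3, 7, 9] → min 3
[5, 3, 7, 9, 13] → min 3
[3, 7, 9, 13, 2] → min 2
[7, 9, 13, 2, 14] → min 2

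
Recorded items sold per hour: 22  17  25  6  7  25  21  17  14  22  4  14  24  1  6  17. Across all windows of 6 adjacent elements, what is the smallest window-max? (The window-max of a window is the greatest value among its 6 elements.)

22

Each size-6 window and its max:
(22, 17, 25, 6, 7, 25) → max 25
(17, 25, 6, 7, 25, 21) → max 25
(25, 6, 7, 25, 21, 17) → max 25
(6, 7, 25, 21, 17, 14) → max 25
(7, 25, 21, 17, 14, 22) → max 25
(25, 21, 17, 14, 22, 4) → max 25
(21, 17, 14, 22, 4, 14) → max 22
(17, 14, 22, 4, 14, 24) → max 24
(14, 22, 4, 14, 24, 1) → max 24
(22, 4, 14, 24, 1, 6) → max 24
(4, 14, 24, 1, 6, 17) → max 24
Smallest of these is 22.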